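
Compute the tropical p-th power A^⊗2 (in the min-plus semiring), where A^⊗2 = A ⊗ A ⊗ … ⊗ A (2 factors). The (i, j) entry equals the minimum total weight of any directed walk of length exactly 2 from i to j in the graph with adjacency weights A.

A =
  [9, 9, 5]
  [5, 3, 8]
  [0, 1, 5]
A^⊗2 =
  [5, 6, 10]
  [8, 6, 10]
  [5, 4, 5]

Each entry (A^⊗2)_ij equals the minimum over all length-2 walks i = v_0 → v_1 → … → v_2 = j of Σ_t A[v_t][v_{t+1}]. For example, for (i, j) = (0, 2) we minimise over 3 possible intermediate vertex sequences; the minimum is 10, attained along the walk 0 → 2 → 2.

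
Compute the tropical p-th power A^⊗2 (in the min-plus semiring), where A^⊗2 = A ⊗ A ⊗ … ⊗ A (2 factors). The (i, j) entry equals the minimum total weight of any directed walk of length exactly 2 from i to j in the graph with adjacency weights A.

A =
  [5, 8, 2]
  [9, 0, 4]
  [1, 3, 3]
A^⊗2 =
  [3, 5, 5]
  [5, 0, 4]
  [4, 3, 3]

Each entry (A^⊗2)_ij equals the minimum over all length-2 walks i = v_0 → v_1 → … → v_2 = j of Σ_t A[v_t][v_{t+1}]. For example, for (i, j) = (0, 2) we minimise over 3 possible intermediate vertex sequences; the minimum is 5, attained along the walk 0 → 2 → 2.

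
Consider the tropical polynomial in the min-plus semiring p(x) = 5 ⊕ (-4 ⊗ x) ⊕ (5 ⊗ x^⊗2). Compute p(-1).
p(-1) = -5

A tropical monomial a ⊗ x^⊗i evaluates to a + i · x. Evaluating each term at x = -1:
  Term 0 contributes 5 + 0 · -1 = 5
  Term 1 contributes -4 + 1 · -1 = -5
  Term 2 contributes 5 + 2 · -1 = 3
p(-1) = ⊕ of these = min[5, -5, 3] = -5.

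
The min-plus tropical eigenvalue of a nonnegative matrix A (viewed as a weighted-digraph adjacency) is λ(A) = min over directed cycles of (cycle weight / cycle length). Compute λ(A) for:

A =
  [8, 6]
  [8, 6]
λ(A) = 6

Enumerate directed cycles and compute their means (weight / length). Sample:
  cycle 0 → 0: weight = 8, length = 1, mean = 8/1 ≈ 8.000
  cycle 1 → 1: weight = 6, length = 1, mean = 6/1 ≈ 6.000
  cycle 0 → 1 → 0: weight = 14, length = 2, mean = 14/2 ≈ 7.000
  cycle 1 → 0 → 1: weight = 14, length = 2, mean = 14/2 ≈ 7.000
Minimum mean = 6.000, attained e.g. along the cycle 1 → 1 with weight 6 and length 1. So λ(A) = 6/1 = 6.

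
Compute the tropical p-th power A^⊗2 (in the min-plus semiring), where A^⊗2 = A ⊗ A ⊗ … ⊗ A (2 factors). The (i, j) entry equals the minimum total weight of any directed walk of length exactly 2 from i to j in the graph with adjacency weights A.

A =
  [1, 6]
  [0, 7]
A^⊗2 =
  [2, 7]
  [1, 6]

Each entry (A^⊗2)_ij equals the minimum over all length-2 walks i = v_0 → v_1 → … → v_2 = j of Σ_t A[v_t][v_{t+1}]. For example, for (i, j) = (0, 1) we minimise over 2 possible intermediate vertex sequences; the minimum is 7, attained along the walk 0 → 0 → 1.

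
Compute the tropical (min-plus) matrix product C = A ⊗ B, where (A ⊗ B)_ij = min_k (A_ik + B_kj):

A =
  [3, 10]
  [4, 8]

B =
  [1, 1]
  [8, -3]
A ⊗ B =
  [4, 4]
  [5, 5]

Apply the min-plus product entry-by-entry:
  C[0][0] = min over k of (A[0][0] + B[0][0] = 3 + 1 = 4, A[0][1] + B[1][0] = 10 + 8 = 18) = 4 (attained at k = 0)
  C[0][1] = min over k of (A[0][0] + B[0][1] = 3 + 1 = 4, A[0][1] + B[1][1] = 10 + -3 = 7) = 4 (attained at k = 0)
  C[1][0] = min over k of (A[1][0] + B[0][0] = 4 + 1 = 5, A[1][1] + B[1][0] = 8 + 8 = 16) = 5 (attained at k = 0)
  C[1][1] = min over k of (A[1][0] + B[0][1] = 4 + 1 = 5, A[1][1] + B[1][1] = 8 + -3 = 5) = 5 (attained at k = 0)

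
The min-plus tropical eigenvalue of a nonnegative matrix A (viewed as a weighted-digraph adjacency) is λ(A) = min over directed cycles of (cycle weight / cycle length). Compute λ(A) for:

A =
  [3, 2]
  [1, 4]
λ(A) = 3/2

Enumerate directed cycles and compute their means (weight / length). Sample:
  cycle 0 → 0: weight = 3, length = 1, mean = 3/1 ≈ 3.000
  cycle 1 → 1: weight = 4, length = 1, mean = 4/1 ≈ 4.000
  cycle 0 → 1 → 0: weight = 3, length = 2, mean = 3/2 ≈ 1.500
  cycle 1 → 0 → 1: weight = 3, length = 2, mean = 3/2 ≈ 1.500
Minimum mean = 1.500, attained e.g. along the cycle 0 → 1 → 0 with weight 3 and length 2. So λ(A) = 3/2 = 3/2.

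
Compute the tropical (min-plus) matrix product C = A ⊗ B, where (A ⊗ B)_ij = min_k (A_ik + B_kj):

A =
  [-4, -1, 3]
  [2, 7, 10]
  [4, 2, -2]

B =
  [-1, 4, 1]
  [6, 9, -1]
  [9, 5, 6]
A ⊗ B =
  [-5, 0, -3]
  [1, 6, 3]
  [3, 3, 1]

Apply the min-plus product entry-by-entry:
  C[0][0] = min over k of (A[0][0] + B[0][0] = -4 + -1 = -5, A[0][1] + B[1][0] = -1 + 6 = 5, A[0][2] + B[2][0] = 3 + 9 = 12) = -5 (attained at k = 0)
  C[0][1] = min over k of (A[0][0] + B[0][1] = -4 + 4 = 0, A[0][1] + B[1][1] = -1 + 9 = 8, A[0][2] + B[2][1] = 3 + 5 = 8) = 0 (attained at k = 0)
  C[0][2] = min over k of (A[0][0] + B[0][2] = -4 + 1 = -3, A[0][1] + B[1][2] = -1 + -1 = -2, A[0][2] + B[2][2] = 3 + 6 = 9) = -3 (attained at k = 0)
  C[1][0] = min over k of (A[1][0] + B[0][0] = 2 + -1 = 1, A[1][1] + B[1][0] = 7 + 6 = 13, A[1][2] + B[2][0] = 10 + 9 = 19) = 1 (attained at k = 0)
  C[1][1] = min over k of (A[1][0] + B[0][1] = 2 + 4 = 6, A[1][1] + B[1][1] = 7 + 9 = 16, A[1][2] + B[2][1] = 10 + 5 = 15) = 6 (attained at k = 0)
  C[1][2] = min over k of (A[1][0] + B[0][2] = 2 + 1 = 3, A[1][1] + B[1][2] = 7 + -1 = 6, A[1][2] + B[2][2] = 10 + 6 = 16) = 3 (attained at k = 0)
  C[2][0] = min over k of (A[2][0] + B[0][0] = 4 + -1 = 3, A[2][1] + B[1][0] = 2 + 6 = 8, A[2][2] + B[2][0] = -2 + 9 = 7) = 3 (attained at k = 0)
  C[2][1] = min over k of (A[2][0] + B[0][1] = 4 + 4 = 8, A[2][1] + B[1][1] = 2 + 9 = 11, A[2][2] + B[2][1] = -2 + 5 = 3) = 3 (attained at k = 2)
  C[2][2] = min over k of (A[2][0] + B[0][2] = 4 + 1 = 5, A[2][1] + B[1][2] = 2 + -1 = 1, A[2][2] + B[2][2] = -2 + 6 = 4) = 1 (attained at k = 1)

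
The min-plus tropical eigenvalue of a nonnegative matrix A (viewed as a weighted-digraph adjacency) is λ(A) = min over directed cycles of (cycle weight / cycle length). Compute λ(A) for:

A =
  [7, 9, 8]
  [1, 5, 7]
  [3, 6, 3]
λ(A) = 3

Enumerate directed cycles and compute their means (weight / length). Sample:
  cycle 0 → 0: weight = 7, length = 1, mean = 7/1 ≈ 7.000
  cycle 1 → 1: weight = 5, length = 1, mean = 5/1 ≈ 5.000
  cycle 2 → 2: weight = 3, length = 1, mean = 3/1 ≈ 3.000
  cycle 0 → 1 → 0: weight = 10, length = 2, mean = 10/2 ≈ 5.000
  cycle 0 → 2 → 0: weight = 11, length = 2, mean = 11/2 ≈ 5.500
  cycle 1 → 0 → 1: weight = 10, length = 2, mean = 10/2 ≈ 5.000
Minimum mean = 3.000, attained e.g. along the cycle 2 → 2 with weight 3 and length 1. So λ(A) = 3/1 = 3.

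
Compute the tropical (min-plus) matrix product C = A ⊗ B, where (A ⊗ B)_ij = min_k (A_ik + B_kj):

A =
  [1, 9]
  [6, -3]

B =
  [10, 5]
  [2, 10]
A ⊗ B =
  [11, 6]
  [-1, 7]

Apply the min-plus product entry-by-entry:
  C[0][0] = min over k of (A[0][0] + B[0][0] = 1 + 10 = 11, A[0][1] + B[1][0] = 9 + 2 = 11) = 11 (attained at k = 0)
  C[0][1] = min over k of (A[0][0] + B[0][1] = 1 + 5 = 6, A[0][1] + B[1][1] = 9 + 10 = 19) = 6 (attained at k = 0)
  C[1][0] = min over k of (A[1][0] + B[0][0] = 6 + 10 = 16, A[1][1] + B[1][0] = -3 + 2 = -1) = -1 (attained at k = 1)
  C[1][1] = min over k of (A[1][0] + B[0][1] = 6 + 5 = 11, A[1][1] + B[1][1] = -3 + 10 = 7) = 7 (attained at k = 1)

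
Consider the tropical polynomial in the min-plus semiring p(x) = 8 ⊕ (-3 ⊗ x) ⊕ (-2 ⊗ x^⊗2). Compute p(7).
p(7) = 4

A tropical monomial a ⊗ x^⊗i evaluates to a + i · x. Evaluating each term at x = 7:
  Term 0 contributes 8 + 0 · 7 = 8
  Term 1 contributes -3 + 1 · 7 = 4
  Term 2 contributes -2 + 2 · 7 = 12
p(7) = ⊕ of these = min[8, 4, 12] = 4.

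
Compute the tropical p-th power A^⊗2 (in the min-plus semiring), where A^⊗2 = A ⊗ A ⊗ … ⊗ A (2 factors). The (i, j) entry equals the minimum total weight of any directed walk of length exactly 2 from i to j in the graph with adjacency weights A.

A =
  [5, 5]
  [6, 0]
A^⊗2 =
  [10, 5]
  [6, 0]

Each entry (A^⊗2)_ij equals the minimum over all length-2 walks i = v_0 → v_1 → … → v_2 = j of Σ_t A[v_t][v_{t+1}]. For example, for (i, j) = (0, 1) we minimise over 2 possible intermediate vertex sequences; the minimum is 5, attained along the walk 0 → 1 → 1.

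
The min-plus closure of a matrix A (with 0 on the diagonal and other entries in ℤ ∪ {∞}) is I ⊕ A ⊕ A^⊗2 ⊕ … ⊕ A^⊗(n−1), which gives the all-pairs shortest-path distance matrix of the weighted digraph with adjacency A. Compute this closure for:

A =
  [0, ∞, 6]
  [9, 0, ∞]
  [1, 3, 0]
Closure =
  [0, 9, 6]
  [9, 0, 15]
  [1, 3, 0]

This is the Floyd-Warshall all-pairs shortest-path computation. For each intermediate vertex k = 0, 1, …, 2, update dist[i][j] ← min(dist[i][j], dist[i][k] + dist[k][j]). The final matrix gives, for each (i, j), the minimum total weight of any directed path from i to j (possibly empty when i = j).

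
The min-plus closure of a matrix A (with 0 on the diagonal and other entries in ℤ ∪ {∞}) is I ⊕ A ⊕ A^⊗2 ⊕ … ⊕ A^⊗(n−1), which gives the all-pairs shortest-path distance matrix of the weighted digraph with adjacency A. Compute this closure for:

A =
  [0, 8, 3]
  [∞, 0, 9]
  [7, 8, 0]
Closure =
  [0, 8, 3]
  [16, 0, 9]
  [7, 8, 0]

This is the Floyd-Warshall all-pairs shortest-path computation. For each intermediate vertex k = 0, 1, …, 2, update dist[i][j] ← min(dist[i][j], dist[i][k] + dist[k][j]). The final matrix gives, for each (i, j), the minimum total weight of any directed path from i to j (possibly empty when i = j).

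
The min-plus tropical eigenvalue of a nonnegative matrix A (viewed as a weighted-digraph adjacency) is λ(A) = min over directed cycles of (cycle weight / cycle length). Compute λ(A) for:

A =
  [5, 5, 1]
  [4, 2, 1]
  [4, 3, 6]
λ(A) = 2

Enumerate directed cycles and compute their means (weight / length). Sample:
  cycle 0 → 0: weight = 5, length = 1, mean = 5/1 ≈ 5.000
  cycle 1 → 1: weight = 2, length = 1, mean = 2/1 ≈ 2.000
  cycle 2 → 2: weight = 6, length = 1, mean = 6/1 ≈ 6.000
  cycle 0 → 1 → 0: weight = 9, length = 2, mean = 9/2 ≈ 4.500
  cycle 0 → 2 → 0: weight = 5, length = 2, mean = 5/2 ≈ 2.500
  cycle 1 → 0 → 1: weight = 9, length = 2, mean = 9/2 ≈ 4.500
Minimum mean = 2.000, attained e.g. along the cycle 1 → 1 with weight 2 and length 1. So λ(A) = 2/1 = 2.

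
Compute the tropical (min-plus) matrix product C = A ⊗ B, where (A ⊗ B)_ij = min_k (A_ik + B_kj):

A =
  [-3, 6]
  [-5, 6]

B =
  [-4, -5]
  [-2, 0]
A ⊗ B =
  [-7, -8]
  [-9, -10]

Apply the min-plus product entry-by-entry:
  C[0][0] = min over k of (A[0][0] + B[0][0] = -3 + -4 = -7, A[0][1] + B[1][0] = 6 + -2 = 4) = -7 (attained at k = 0)
  C[0][1] = min over k of (A[0][0] + B[0][1] = -3 + -5 = -8, A[0][1] + B[1][1] = 6 + 0 = 6) = -8 (attained at k = 0)
  C[1][0] = min over k of (A[1][0] + B[0][0] = -5 + -4 = -9, A[1][1] + B[1][0] = 6 + -2 = 4) = -9 (attained at k = 0)
  C[1][1] = min over k of (A[1][0] + B[0][1] = -5 + -5 = -10, A[1][1] + B[1][1] = 6 + 0 = 6) = -10 (attained at k = 0)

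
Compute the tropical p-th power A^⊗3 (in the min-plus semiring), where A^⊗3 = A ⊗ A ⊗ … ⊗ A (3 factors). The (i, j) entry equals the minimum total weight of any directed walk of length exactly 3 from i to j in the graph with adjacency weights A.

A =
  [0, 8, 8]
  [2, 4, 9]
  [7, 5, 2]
A^⊗3 =
  [0, 8, 8]
  [2, 10, 10]
  [7, 9, 6]

Each entry (A^⊗3)_ij equals the minimum over all length-3 walks i = v_0 → v_1 → … → v_3 = j of Σ_t A[v_t][v_{t+1}]. For example, for (i, j) = (0, 2) we minimise over 9 possible intermediate vertex sequences; the minimum is 8, attained along the walk 0 → 0 → 0 → 2.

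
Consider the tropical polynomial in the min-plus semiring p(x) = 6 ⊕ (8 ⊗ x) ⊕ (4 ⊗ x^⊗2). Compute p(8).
p(8) = 6

A tropical monomial a ⊗ x^⊗i evaluates to a + i · x. Evaluating each term at x = 8:
  Term 0 contributes 6 + 0 · 8 = 6
  Term 1 contributes 8 + 1 · 8 = 16
  Term 2 contributes 4 + 2 · 8 = 20
p(8) = ⊕ of these = min[6, 16, 20] = 6.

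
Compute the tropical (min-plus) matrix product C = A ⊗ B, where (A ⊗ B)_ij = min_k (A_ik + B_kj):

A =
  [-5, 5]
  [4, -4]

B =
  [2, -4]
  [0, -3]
A ⊗ B =
  [-3, -9]
  [-4, -7]

Apply the min-plus product entry-by-entry:
  C[0][0] = min over k of (A[0][0] + B[0][0] = -5 + 2 = -3, A[0][1] + B[1][0] = 5 + 0 = 5) = -3 (attained at k = 0)
  C[0][1] = min over k of (A[0][0] + B[0][1] = -5 + -4 = -9, A[0][1] + B[1][1] = 5 + -3 = 2) = -9 (attained at k = 0)
  C[1][0] = min over k of (A[1][0] + B[0][0] = 4 + 2 = 6, A[1][1] + B[1][0] = -4 + 0 = -4) = -4 (attained at k = 1)
  C[1][1] = min over k of (A[1][0] + B[0][1] = 4 + -4 = 0, A[1][1] + B[1][1] = -4 + -3 = -7) = -7 (attained at k = 1)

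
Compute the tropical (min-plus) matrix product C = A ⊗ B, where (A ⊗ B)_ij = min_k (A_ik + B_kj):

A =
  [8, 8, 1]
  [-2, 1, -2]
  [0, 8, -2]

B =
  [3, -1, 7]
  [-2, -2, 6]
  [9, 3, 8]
A ⊗ B =
  [6, 4, 9]
  [-1, -3, 5]
  [3, -1, 6]

Apply the min-plus product entry-by-entry:
  C[0][0] = min over k of (A[0][0] + B[0][0] = 8 + 3 = 11, A[0][1] + B[1][0] = 8 + -2 = 6, A[0][2] + B[2][0] = 1 + 9 = 10) = 6 (attained at k = 1)
  C[0][1] = min over k of (A[0][0] + B[0][1] = 8 + -1 = 7, A[0][1] + B[1][1] = 8 + -2 = 6, A[0][2] + B[2][1] = 1 + 3 = 4) = 4 (attained at k = 2)
  C[0][2] = min over k of (A[0][0] + B[0][2] = 8 + 7 = 15, A[0][1] + B[1][2] = 8 + 6 = 14, A[0][2] + B[2][2] = 1 + 8 = 9) = 9 (attained at k = 2)
  C[1][0] = min over k of (A[1][0] + B[0][0] = -2 + 3 = 1, A[1][1] + B[1][0] = 1 + -2 = -1, A[1][2] + B[2][0] = -2 + 9 = 7) = -1 (attained at k = 1)
  C[1][1] = min over k of (A[1][0] + B[0][1] = -2 + -1 = -3, A[1][1] + B[1][1] = 1 + -2 = -1, A[1][2] + B[2][1] = -2 + 3 = 1) = -3 (attained at k = 0)
  C[1][2] = min over k of (A[1][0] + B[0][2] = -2 + 7 = 5, A[1][1] + B[1][2] = 1 + 6 = 7, A[1][2] + B[2][2] = -2 + 8 = 6) = 5 (attained at k = 0)
  C[2][0] = min over k of (A[2][0] + B[0][0] = 0 + 3 = 3, A[2][1] + B[1][0] = 8 + -2 = 6, A[2][2] + B[2][0] = -2 + 9 = 7) = 3 (attained at k = 0)
  C[2][1] = min over k of (A[2][0] + B[0][1] = 0 + -1 = -1, A[2][1] + B[1][1] = 8 + -2 = 6, A[2][2] + B[2][1] = -2 + 3 = 1) = -1 (attained at k = 0)
  C[2][2] = min over k of (A[2][0] + B[0][2] = 0 + 7 = 7, A[2][1] + B[1][2] = 8 + 6 = 14, A[2][2] + B[2][2] = -2 + 8 = 6) = 6 (attained at k = 2)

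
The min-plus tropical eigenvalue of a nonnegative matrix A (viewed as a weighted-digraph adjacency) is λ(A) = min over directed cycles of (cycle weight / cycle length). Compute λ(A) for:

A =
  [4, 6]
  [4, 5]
λ(A) = 4

Enumerate directed cycles and compute their means (weight / length). Sample:
  cycle 0 → 0: weight = 4, length = 1, mean = 4/1 ≈ 4.000
  cycle 1 → 1: weight = 5, length = 1, mean = 5/1 ≈ 5.000
  cycle 0 → 1 → 0: weight = 10, length = 2, mean = 10/2 ≈ 5.000
  cycle 1 → 0 → 1: weight = 10, length = 2, mean = 10/2 ≈ 5.000
Minimum mean = 4.000, attained e.g. along the cycle 0 → 0 with weight 4 and length 1. So λ(A) = 4/1 = 4.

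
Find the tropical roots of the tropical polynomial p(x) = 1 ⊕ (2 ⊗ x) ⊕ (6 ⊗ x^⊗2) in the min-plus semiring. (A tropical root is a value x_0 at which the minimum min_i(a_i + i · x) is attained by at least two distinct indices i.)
Roots: {-4, -1}

Each tropical root is a break point of the lower envelope of the lines y = a_i + i · x (there are 3 lines, with slopes 0, 1, ..., 2). Only the lines that attain the minimum somewhere contribute to roots; other lines are dominated. Here the surviving (envelope) indices are i = 2, i = 1, i = 0.
Intersections between consecutive envelope lines give the roots: for adjacent envelope indices i < j the intersection is x = (a_i − a_j) / (j − i). Reading off the sorted break points: {-4, -1}.
Verification: at each break x_0, at least two indices attain the minimum of min_i(a_i + i · x_0).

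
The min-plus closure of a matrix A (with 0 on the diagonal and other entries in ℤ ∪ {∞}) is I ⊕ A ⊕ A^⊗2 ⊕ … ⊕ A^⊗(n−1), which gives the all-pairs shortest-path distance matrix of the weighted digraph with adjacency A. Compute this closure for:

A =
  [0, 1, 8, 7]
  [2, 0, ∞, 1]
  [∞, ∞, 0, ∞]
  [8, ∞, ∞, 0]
Closure =
  [0, 1, 8, 2]
  [2, 0, 10, 1]
  [∞, ∞, 0, ∞]
  [8, 9, 16, 0]

This is the Floyd-Warshall all-pairs shortest-path computation. For each intermediate vertex k = 0, 1, …, 3, update dist[i][j] ← min(dist[i][j], dist[i][k] + dist[k][j]). The final matrix gives, for each (i, j), the minimum total weight of any directed path from i to j (possibly empty when i = j).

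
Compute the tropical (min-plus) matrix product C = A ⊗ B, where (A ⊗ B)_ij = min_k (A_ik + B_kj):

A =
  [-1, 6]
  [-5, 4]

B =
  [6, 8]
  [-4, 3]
A ⊗ B =
  [2, 7]
  [0, 3]

Apply the min-plus product entry-by-entry:
  C[0][0] = min over k of (A[0][0] + B[0][0] = -1 + 6 = 5, A[0][1] + B[1][0] = 6 + -4 = 2) = 2 (attained at k = 1)
  C[0][1] = min over k of (A[0][0] + B[0][1] = -1 + 8 = 7, A[0][1] + B[1][1] = 6 + 3 = 9) = 7 (attained at k = 0)
  C[1][0] = min over k of (A[1][0] + B[0][0] = -5 + 6 = 1, A[1][1] + B[1][0] = 4 + -4 = 0) = 0 (attained at k = 1)
  C[1][1] = min over k of (A[1][0] + B[0][1] = -5 + 8 = 3, A[1][1] + B[1][1] = 4 + 3 = 7) = 3 (attained at k = 0)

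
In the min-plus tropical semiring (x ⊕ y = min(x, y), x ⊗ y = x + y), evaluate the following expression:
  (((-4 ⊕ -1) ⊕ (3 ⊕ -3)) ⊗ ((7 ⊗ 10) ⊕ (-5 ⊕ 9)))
(((-4 ⊕ -1) ⊕ (3 ⊕ -3)) ⊗ ((7 ⊗ 10) ⊕ (-5 ⊕ 9))) = -9

Expand innermost to outermost. Recall ⊕ takes the minimum of its arguments and ⊗ takes their sum. Working out the expression (((-4 ⊕ -1) ⊕ (3 ⊕ -3)) ⊗ ((7 ⊗ 10) ⊕ (-5 ⊕ 9))) gives -9.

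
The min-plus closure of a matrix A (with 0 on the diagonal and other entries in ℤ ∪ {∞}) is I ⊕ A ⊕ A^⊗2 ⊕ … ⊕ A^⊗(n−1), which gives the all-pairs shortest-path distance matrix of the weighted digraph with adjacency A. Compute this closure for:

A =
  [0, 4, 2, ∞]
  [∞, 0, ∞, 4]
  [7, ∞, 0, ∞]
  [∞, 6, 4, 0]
Closure =
  [0, 4, 2, 8]
  [15, 0, 8, 4]
  [7, 11, 0, 15]
  [11, 6, 4, 0]

This is the Floyd-Warshall all-pairs shortest-path computation. For each intermediate vertex k = 0, 1, …, 3, update dist[i][j] ← min(dist[i][j], dist[i][k] + dist[k][j]). The final matrix gives, for each (i, j), the minimum total weight of any directed path from i to j (possibly empty when i = j).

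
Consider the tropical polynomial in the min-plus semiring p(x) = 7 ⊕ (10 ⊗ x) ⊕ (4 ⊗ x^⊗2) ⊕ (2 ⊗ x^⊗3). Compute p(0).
p(0) = 2

A tropical monomial a ⊗ x^⊗i evaluates to a + i · x. Evaluating each term at x = 0:
  Term 0 contributes 7 + 0 · 0 = 7
  Term 1 contributes 10 + 1 · 0 = 10
  Term 2 contributes 4 + 2 · 0 = 4
  Term 3 contributes 2 + 3 · 0 = 2
p(0) = ⊕ of these = min[7, 10, 4, 2] = 2.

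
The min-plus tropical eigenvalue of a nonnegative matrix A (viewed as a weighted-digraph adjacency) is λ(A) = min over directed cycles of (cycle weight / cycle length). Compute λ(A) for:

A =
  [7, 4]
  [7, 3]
λ(A) = 3

Enumerate directed cycles and compute their means (weight / length). Sample:
  cycle 0 → 0: weight = 7, length = 1, mean = 7/1 ≈ 7.000
  cycle 1 → 1: weight = 3, length = 1, mean = 3/1 ≈ 3.000
  cycle 0 → 1 → 0: weight = 11, length = 2, mean = 11/2 ≈ 5.500
  cycle 1 → 0 → 1: weight = 11, length = 2, mean = 11/2 ≈ 5.500
Minimum mean = 3.000, attained e.g. along the cycle 1 → 1 with weight 3 and length 1. So λ(A) = 3/1 = 3.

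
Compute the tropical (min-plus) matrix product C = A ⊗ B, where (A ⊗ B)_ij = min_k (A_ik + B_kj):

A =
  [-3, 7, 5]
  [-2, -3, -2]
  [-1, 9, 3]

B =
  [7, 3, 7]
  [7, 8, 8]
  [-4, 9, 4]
A ⊗ B =
  [1, 0, 4]
  [-6, 1, 2]
  [-1, 2, 6]

Apply the min-plus product entry-by-entry:
  C[0][0] = min over k of (A[0][0] + B[0][0] = -3 + 7 = 4, A[0][1] + B[1][0] = 7 + 7 = 14, A[0][2] + B[2][0] = 5 + -4 = 1) = 1 (attained at k = 2)
  C[0][1] = min over k of (A[0][0] + B[0][1] = -3 + 3 = 0, A[0][1] + B[1][1] = 7 + 8 = 15, A[0][2] + B[2][1] = 5 + 9 = 14) = 0 (attained at k = 0)
  C[0][2] = min over k of (A[0][0] + B[0][2] = -3 + 7 = 4, A[0][1] + B[1][2] = 7 + 8 = 15, A[0][2] + B[2][2] = 5 + 4 = 9) = 4 (attained at k = 0)
  C[1][0] = min over k of (A[1][0] + B[0][0] = -2 + 7 = 5, A[1][1] + B[1][0] = -3 + 7 = 4, A[1][2] + B[2][0] = -2 + -4 = -6) = -6 (attained at k = 2)
  C[1][1] = min over k of (A[1][0] + B[0][1] = -2 + 3 = 1, A[1][1] + B[1][1] = -3 + 8 = 5, A[1][2] + B[2][1] = -2 + 9 = 7) = 1 (attained at k = 0)
  C[1][2] = min over k of (A[1][0] + B[0][2] = -2 + 7 = 5, A[1][1] + B[1][2] = -3 + 8 = 5, A[1][2] + B[2][2] = -2 + 4 = 2) = 2 (attained at k = 2)
  C[2][0] = min over k of (A[2][0] + B[0][0] = -1 + 7 = 6, A[2][1] + B[1][0] = 9 + 7 = 16, A[2][2] + B[2][0] = 3 + -4 = -1) = -1 (attained at k = 2)
  C[2][1] = min over k of (A[2][0] + B[0][1] = -1 + 3 = 2, A[2][1] + B[1][1] = 9 + 8 = 17, A[2][2] + B[2][1] = 3 + 9 = 12) = 2 (attained at k = 0)
  C[2][2] = min over k of (A[2][0] + B[0][2] = -1 + 7 = 6, A[2][1] + B[1][2] = 9 + 8 = 17, A[2][2] + B[2][2] = 3 + 4 = 7) = 6 (attained at k = 0)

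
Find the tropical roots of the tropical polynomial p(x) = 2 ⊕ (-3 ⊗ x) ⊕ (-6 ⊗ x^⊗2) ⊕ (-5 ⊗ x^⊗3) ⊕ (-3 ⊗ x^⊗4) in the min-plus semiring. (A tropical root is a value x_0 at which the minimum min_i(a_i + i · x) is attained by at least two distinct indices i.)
Roots: {-2, -1, 3, 5}

Each tropical root is a break point of the lower envelope of the lines y = a_i + i · x (there are 5 lines, with slopes 0, 1, ..., 4). Only the lines that attain the minimum somewhere contribute to roots; other lines are dominated. Here the surviving (envelope) indices are i = 4, i = 3, i = 2, i = 1, i = 0.
Intersections between consecutive envelope lines give the roots: for adjacent envelope indices i < j the intersection is x = (a_i − a_j) / (j − i). Reading off the sorted break points: {-2, -1, 3, 5}.
Verification: at each break x_0, at least two indices attain the minimum of min_i(a_i + i · x_0).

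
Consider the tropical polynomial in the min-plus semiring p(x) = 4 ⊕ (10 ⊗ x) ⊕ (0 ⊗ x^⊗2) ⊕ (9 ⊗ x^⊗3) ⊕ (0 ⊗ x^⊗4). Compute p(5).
p(5) = 4

A tropical monomial a ⊗ x^⊗i evaluates to a + i · x. Evaluating each term at x = 5:
  Term 0 contributes 4 + 0 · 5 = 4
  Term 1 contributes 10 + 1 · 5 = 15
  Term 2 contributes 0 + 2 · 5 = 10
  Term 3 contributes 9 + 3 · 5 = 24
  Term 4 contributes 0 + 4 · 5 = 20
p(5) = ⊕ of these = min[4, 15, 10, 24, 20] = 4.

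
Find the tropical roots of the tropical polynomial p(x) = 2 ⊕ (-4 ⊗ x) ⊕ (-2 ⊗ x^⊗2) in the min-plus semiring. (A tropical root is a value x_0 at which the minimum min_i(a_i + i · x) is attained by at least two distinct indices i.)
Roots: {-2, 6}

Each tropical root is a break point of the lower envelope of the lines y = a_i + i · x (there are 3 lines, with slopes 0, 1, ..., 2). Only the lines that attain the minimum somewhere contribute to roots; other lines are dominated. Here the surviving (envelope) indices are i = 2, i = 1, i = 0.
Intersections between consecutive envelope lines give the roots: for adjacent envelope indices i < j the intersection is x = (a_i − a_j) / (j − i). Reading off the sorted break points: {-2, 6}.
Verification: at each break x_0, at least two indices attain the minimum of min_i(a_i + i · x_0).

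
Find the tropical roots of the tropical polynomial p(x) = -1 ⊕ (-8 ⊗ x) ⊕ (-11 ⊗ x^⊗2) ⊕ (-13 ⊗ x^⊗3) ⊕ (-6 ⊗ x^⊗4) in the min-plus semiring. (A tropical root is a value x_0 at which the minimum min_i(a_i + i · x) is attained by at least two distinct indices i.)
Roots: {-7, 2, 3, 7}

Each tropical root is a break point of the lower envelope of the lines y = a_i + i · x (there are 5 lines, with slopes 0, 1, ..., 4). Only the lines that attain the minimum somewhere contribute to roots; other lines are dominated. Here the surviving (envelope) indices are i = 4, i = 3, i = 2, i = 1, i = 0.
Intersections between consecutive envelope lines give the roots: for adjacent envelope indices i < j the intersection is x = (a_i − a_j) / (j − i). Reading off the sorted break points: {-7, 2, 3, 7}.
Verification: at each break x_0, at least two indices attain the minimum of min_i(a_i + i · x_0).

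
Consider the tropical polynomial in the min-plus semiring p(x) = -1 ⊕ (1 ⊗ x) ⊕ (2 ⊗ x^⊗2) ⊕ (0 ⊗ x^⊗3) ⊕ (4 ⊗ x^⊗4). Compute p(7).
p(7) = -1

A tropical monomial a ⊗ x^⊗i evaluates to a + i · x. Evaluating each term at x = 7:
  Term 0 contributes -1 + 0 · 7 = -1
  Term 1 contributes 1 + 1 · 7 = 8
  Term 2 contributes 2 + 2 · 7 = 16
  Term 3 contributes 0 + 3 · 7 = 21
  Term 4 contributes 4 + 4 · 7 = 32
p(7) = ⊕ of these = min[-1, 8, 16, 21, 32] = -1.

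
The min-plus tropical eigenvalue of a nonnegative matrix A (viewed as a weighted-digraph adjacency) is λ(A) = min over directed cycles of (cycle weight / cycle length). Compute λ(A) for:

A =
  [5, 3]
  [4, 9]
λ(A) = 7/2

Enumerate directed cycles and compute their means (weight / length). Sample:
  cycle 0 → 0: weight = 5, length = 1, mean = 5/1 ≈ 5.000
  cycle 1 → 1: weight = 9, length = 1, mean = 9/1 ≈ 9.000
  cycle 0 → 1 → 0: weight = 7, length = 2, mean = 7/2 ≈ 3.500
  cycle 1 → 0 → 1: weight = 7, length = 2, mean = 7/2 ≈ 3.500
Minimum mean = 3.500, attained e.g. along the cycle 0 → 1 → 0 with weight 7 and length 2. So λ(A) = 7/2 = 7/2.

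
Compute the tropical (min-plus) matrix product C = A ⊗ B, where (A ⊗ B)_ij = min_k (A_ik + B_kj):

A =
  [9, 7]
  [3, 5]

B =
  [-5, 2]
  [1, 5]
A ⊗ B =
  [4, 11]
  [-2, 5]

Apply the min-plus product entry-by-entry:
  C[0][0] = min over k of (A[0][0] + B[0][0] = 9 + -5 = 4, A[0][1] + B[1][0] = 7 + 1 = 8) = 4 (attained at k = 0)
  C[0][1] = min over k of (A[0][0] + B[0][1] = 9 + 2 = 11, A[0][1] + B[1][1] = 7 + 5 = 12) = 11 (attained at k = 0)
  C[1][0] = min over k of (A[1][0] + B[0][0] = 3 + -5 = -2, A[1][1] + B[1][0] = 5 + 1 = 6) = -2 (attained at k = 0)
  C[1][1] = min over k of (A[1][0] + B[0][1] = 3 + 2 = 5, A[1][1] + B[1][1] = 5 + 5 = 10) = 5 (attained at k = 0)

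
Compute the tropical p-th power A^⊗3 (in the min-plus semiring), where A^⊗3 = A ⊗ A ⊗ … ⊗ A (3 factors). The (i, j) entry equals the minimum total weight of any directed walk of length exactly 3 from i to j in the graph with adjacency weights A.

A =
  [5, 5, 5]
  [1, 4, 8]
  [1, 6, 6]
A^⊗3 =
  [10, 11, 11]
  [7, 10, 10]
  [7, 10, 11]

Each entry (A^⊗3)_ij equals the minimum over all length-3 walks i = v_0 → v_1 → … → v_3 = j of Σ_t A[v_t][v_{t+1}]. For example, for (i, j) = (0, 2) we minimise over 9 possible intermediate vertex sequences; the minimum is 11, attained along the walk 0 → 1 → 0 → 2.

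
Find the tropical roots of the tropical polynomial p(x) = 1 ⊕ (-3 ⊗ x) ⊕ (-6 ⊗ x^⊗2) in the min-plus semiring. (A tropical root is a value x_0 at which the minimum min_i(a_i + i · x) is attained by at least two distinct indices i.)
Roots: {3, 4}

Each tropical root is a break point of the lower envelope of the lines y = a_i + i · x (there are 3 lines, with slopes 0, 1, ..., 2). Only the lines that attain the minimum somewhere contribute to roots; other lines are dominated. Here the surviving (envelope) indices are i = 2, i = 1, i = 0.
Intersections between consecutive envelope lines give the roots: for adjacent envelope indices i < j the intersection is x = (a_i − a_j) / (j − i). Reading off the sorted break points: {3, 4}.
Verification: at each break x_0, at least two indices attain the minimum of min_i(a_i + i · x_0).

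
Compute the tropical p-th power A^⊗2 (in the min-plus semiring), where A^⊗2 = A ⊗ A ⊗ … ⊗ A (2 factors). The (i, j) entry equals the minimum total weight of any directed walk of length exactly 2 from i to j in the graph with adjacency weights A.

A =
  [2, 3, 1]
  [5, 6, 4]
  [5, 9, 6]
A^⊗2 =
  [4, 5, 3]
  [7, 8, 6]
  [7, 8, 6]

Each entry (A^⊗2)_ij equals the minimum over all length-2 walks i = v_0 → v_1 → … → v_2 = j of Σ_t A[v_t][v_{t+1}]. For example, for (i, j) = (0, 2) we minimise over 3 possible intermediate vertex sequences; the minimum is 3, attained along the walk 0 → 0 → 2.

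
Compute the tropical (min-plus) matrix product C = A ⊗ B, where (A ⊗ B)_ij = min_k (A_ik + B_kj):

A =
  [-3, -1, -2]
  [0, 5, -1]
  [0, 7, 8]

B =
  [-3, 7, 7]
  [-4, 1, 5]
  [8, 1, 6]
A ⊗ B =
  [-6, -1, 4]
  [-3, 0, 5]
  [-3, 7, 7]

Apply the min-plus product entry-by-entry:
  C[0][0] = min over k of (A[0][0] + B[0][0] = -3 + -3 = -6, A[0][1] + B[1][0] = -1 + -4 = -5, A[0][2] + B[2][0] = -2 + 8 = 6) = -6 (attained at k = 0)
  C[0][1] = min over k of (A[0][0] + B[0][1] = -3 + 7 = 4, A[0][1] + B[1][1] = -1 + 1 = 0, A[0][2] + B[2][1] = -2 + 1 = -1) = -1 (attained at k = 2)
  C[0][2] = min over k of (A[0][0] + B[0][2] = -3 + 7 = 4, A[0][1] + B[1][2] = -1 + 5 = 4, A[0][2] + B[2][2] = -2 + 6 = 4) = 4 (attained at k = 0)
  C[1][0] = min over k of (A[1][0] + B[0][0] = 0 + -3 = -3, A[1][1] + B[1][0] = 5 + -4 = 1, A[1][2] + B[2][0] = -1 + 8 = 7) = -3 (attained at k = 0)
  C[1][1] = min over k of (A[1][0] + B[0][1] = 0 + 7 = 7, A[1][1] + B[1][1] = 5 + 1 = 6, A[1][2] + B[2][1] = -1 + 1 = 0) = 0 (attained at k = 2)
  C[1][2] = min over k of (A[1][0] + B[0][2] = 0 + 7 = 7, A[1][1] + B[1][2] = 5 + 5 = 10, A[1][2] + B[2][2] = -1 + 6 = 5) = 5 (attained at k = 2)
  C[2][0] = min over k of (A[2][0] + B[0][0] = 0 + -3 = -3, A[2][1] + B[1][0] = 7 + -4 = 3, A[2][2] + B[2][0] = 8 + 8 = 16) = -3 (attained at k = 0)
  C[2][1] = min over k of (A[2][0] + B[0][1] = 0 + 7 = 7, A[2][1] + B[1][1] = 7 + 1 = 8, A[2][2] + B[2][1] = 8 + 1 = 9) = 7 (attained at k = 0)
  C[2][2] = min over k of (A[2][0] + B[0][2] = 0 + 7 = 7, A[2][1] + B[1][2] = 7 + 5 = 12, A[2][2] + B[2][2] = 8 + 6 = 14) = 7 (attained at k = 0)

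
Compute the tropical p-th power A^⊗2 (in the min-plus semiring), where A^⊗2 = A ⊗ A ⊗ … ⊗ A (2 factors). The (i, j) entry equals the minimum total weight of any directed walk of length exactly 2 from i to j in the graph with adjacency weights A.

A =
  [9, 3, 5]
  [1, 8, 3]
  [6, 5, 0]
A^⊗2 =
  [4, 10, 5]
  [9, 4, 3]
  [6, 5, 0]

Each entry (A^⊗2)_ij equals the minimum over all length-2 walks i = v_0 → v_1 → … → v_2 = j of Σ_t A[v_t][v_{t+1}]. For example, for (i, j) = (0, 2) we minimise over 3 possible intermediate vertex sequences; the minimum is 5, attained along the walk 0 → 2 → 2.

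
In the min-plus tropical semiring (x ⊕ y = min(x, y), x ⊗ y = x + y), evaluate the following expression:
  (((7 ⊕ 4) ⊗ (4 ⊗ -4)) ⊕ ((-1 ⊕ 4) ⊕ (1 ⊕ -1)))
(((7 ⊕ 4) ⊗ (4 ⊗ -4)) ⊕ ((-1 ⊕ 4) ⊕ (1 ⊕ -1))) = -1

Expand innermost to outermost. Recall ⊕ takes the minimum of its arguments and ⊗ takes their sum. Working out the expression (((7 ⊕ 4) ⊗ (4 ⊗ -4)) ⊕ ((-1 ⊕ 4) ⊕ (1 ⊕ -1))) gives -1.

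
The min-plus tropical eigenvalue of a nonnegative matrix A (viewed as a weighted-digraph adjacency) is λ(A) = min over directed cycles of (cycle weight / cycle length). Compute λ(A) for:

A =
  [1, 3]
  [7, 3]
λ(A) = 1

Enumerate directed cycles and compute their means (weight / length). Sample:
  cycle 0 → 0: weight = 1, length = 1, mean = 1/1 ≈ 1.000
  cycle 1 → 1: weight = 3, length = 1, mean = 3/1 ≈ 3.000
  cycle 0 → 1 → 0: weight = 10, length = 2, mean = 10/2 ≈ 5.000
  cycle 1 → 0 → 1: weight = 10, length = 2, mean = 10/2 ≈ 5.000
Minimum mean = 1.000, attained e.g. along the cycle 0 → 0 with weight 1 and length 1. So λ(A) = 1/1 = 1.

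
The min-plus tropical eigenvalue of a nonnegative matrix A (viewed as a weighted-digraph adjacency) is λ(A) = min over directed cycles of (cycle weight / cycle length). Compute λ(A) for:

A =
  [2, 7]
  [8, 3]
λ(A) = 2

Enumerate directed cycles and compute their means (weight / length). Sample:
  cycle 0 → 0: weight = 2, length = 1, mean = 2/1 ≈ 2.000
  cycle 1 → 1: weight = 3, length = 1, mean = 3/1 ≈ 3.000
  cycle 0 → 1 → 0: weight = 15, length = 2, mean = 15/2 ≈ 7.500
  cycle 1 → 0 → 1: weight = 15, length = 2, mean = 15/2 ≈ 7.500
Minimum mean = 2.000, attained e.g. along the cycle 0 → 0 with weight 2 and length 1. So λ(A) = 2/1 = 2.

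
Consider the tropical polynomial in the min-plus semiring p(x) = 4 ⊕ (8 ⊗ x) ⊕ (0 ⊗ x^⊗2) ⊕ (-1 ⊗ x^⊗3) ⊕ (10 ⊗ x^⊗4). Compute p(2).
p(2) = 4

A tropical monomial a ⊗ x^⊗i evaluates to a + i · x. Evaluating each term at x = 2:
  Term 0 contributes 4 + 0 · 2 = 4
  Term 1 contributes 8 + 1 · 2 = 10
  Term 2 contributes 0 + 2 · 2 = 4
  Term 3 contributes -1 + 3 · 2 = 5
  Term 4 contributes 10 + 4 · 2 = 18
p(2) = ⊕ of these = min[4, 10, 4, 5, 18] = 4.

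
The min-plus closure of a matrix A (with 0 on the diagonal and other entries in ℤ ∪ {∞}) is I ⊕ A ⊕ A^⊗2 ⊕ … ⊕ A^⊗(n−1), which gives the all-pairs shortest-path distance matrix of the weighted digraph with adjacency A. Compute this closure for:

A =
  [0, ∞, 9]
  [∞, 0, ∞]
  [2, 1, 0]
Closure =
  [0, 10, 9]
  [∞, 0, ∞]
  [2, 1, 0]

This is the Floyd-Warshall all-pairs shortest-path computation. For each intermediate vertex k = 0, 1, …, 2, update dist[i][j] ← min(dist[i][j], dist[i][k] + dist[k][j]). The final matrix gives, for each (i, j), the minimum total weight of any directed path from i to j (possibly empty when i = j).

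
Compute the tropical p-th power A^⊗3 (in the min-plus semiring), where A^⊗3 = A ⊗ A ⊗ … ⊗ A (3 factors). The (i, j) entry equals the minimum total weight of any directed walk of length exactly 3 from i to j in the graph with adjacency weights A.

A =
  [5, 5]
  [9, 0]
A^⊗3 =
  [14, 5]
  [9, 0]

Each entry (A^⊗3)_ij equals the minimum over all length-3 walks i = v_0 → v_1 → … → v_3 = j of Σ_t A[v_t][v_{t+1}]. For example, for (i, j) = (0, 1) we minimise over 4 possible intermediate vertex sequences; the minimum is 5, attained along the walk 0 → 1 → 1 → 1.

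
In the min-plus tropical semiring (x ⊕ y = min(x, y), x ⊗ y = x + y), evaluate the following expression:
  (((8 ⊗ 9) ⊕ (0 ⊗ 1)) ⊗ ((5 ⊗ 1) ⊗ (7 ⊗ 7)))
(((8 ⊗ 9) ⊕ (0 ⊗ 1)) ⊗ ((5 ⊗ 1) ⊗ (7 ⊗ 7))) = 21

Expand innermost to outermost. Recall ⊕ takes the minimum of its arguments and ⊗ takes their sum. Working out the expression (((8 ⊗ 9) ⊕ (0 ⊗ 1)) ⊗ ((5 ⊗ 1) ⊗ (7 ⊗ 7))) gives 21.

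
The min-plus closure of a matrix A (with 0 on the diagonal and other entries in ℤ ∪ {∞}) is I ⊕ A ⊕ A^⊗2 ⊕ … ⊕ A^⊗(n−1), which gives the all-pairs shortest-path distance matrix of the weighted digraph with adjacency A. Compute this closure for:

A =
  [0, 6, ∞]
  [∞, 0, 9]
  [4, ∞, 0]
Closure =
  [0, 6, 15]
  [13, 0, 9]
  [4, 10, 0]

This is the Floyd-Warshall all-pairs shortest-path computation. For each intermediate vertex k = 0, 1, …, 2, update dist[i][j] ← min(dist[i][j], dist[i][k] + dist[k][j]). The final matrix gives, for each (i, j), the minimum total weight of any directed path from i to j (possibly empty when i = j).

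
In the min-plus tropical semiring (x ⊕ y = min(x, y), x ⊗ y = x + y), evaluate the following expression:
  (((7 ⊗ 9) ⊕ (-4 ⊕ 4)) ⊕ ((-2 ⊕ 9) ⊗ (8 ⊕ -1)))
(((7 ⊗ 9) ⊕ (-4 ⊕ 4)) ⊕ ((-2 ⊕ 9) ⊗ (8 ⊕ -1))) = -4

Expand innermost to outermost. Recall ⊕ takes the minimum of its arguments and ⊗ takes their sum. Working out the expression (((7 ⊗ 9) ⊕ (-4 ⊕ 4)) ⊕ ((-2 ⊕ 9) ⊗ (8 ⊕ -1))) gives -4.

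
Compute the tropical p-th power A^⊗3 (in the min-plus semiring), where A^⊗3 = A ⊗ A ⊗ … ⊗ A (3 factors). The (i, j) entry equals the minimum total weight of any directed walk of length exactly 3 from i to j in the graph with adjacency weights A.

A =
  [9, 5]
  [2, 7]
A^⊗3 =
  [14, 12]
  [9, 14]

Each entry (A^⊗3)_ij equals the minimum over all length-3 walks i = v_0 → v_1 → … → v_3 = j of Σ_t A[v_t][v_{t+1}]. For example, for (i, j) = (0, 1) we minimise over 4 possible intermediate vertex sequences; the minimum is 12, attained along the walk 0 → 1 → 0 → 1.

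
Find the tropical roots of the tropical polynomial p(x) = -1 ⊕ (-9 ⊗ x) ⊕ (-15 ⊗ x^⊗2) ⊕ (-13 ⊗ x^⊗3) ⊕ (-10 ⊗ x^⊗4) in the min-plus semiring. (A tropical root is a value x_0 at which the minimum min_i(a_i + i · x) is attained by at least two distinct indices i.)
Roots: {-3, -2, 6, 8}

Each tropical root is a break point of the lower envelope of the lines y = a_i + i · x (there are 5 lines, with slopes 0, 1, ..., 4). Only the lines that attain the minimum somewhere contribute to roots; other lines are dominated. Here the surviving (envelope) indices are i = 4, i = 3, i = 2, i = 1, i = 0.
Intersections between consecutive envelope lines give the roots: for adjacent envelope indices i < j the intersection is x = (a_i − a_j) / (j − i). Reading off the sorted break points: {-3, -2, 6, 8}.
Verification: at each break x_0, at least two indices attain the minimum of min_i(a_i + i · x_0).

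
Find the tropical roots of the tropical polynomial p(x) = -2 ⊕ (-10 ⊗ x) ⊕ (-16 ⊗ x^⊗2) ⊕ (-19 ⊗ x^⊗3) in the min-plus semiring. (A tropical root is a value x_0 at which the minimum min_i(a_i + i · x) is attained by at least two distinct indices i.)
Roots: {3, 6, 8}

Each tropical root is a break point of the lower envelope of the lines y = a_i + i · x (there are 4 lines, with slopes 0, 1, ..., 3). Only the lines that attain the minimum somewhere contribute to roots; other lines are dominated. Here the surviving (envelope) indices are i = 3, i = 2, i = 1, i = 0.
Intersections between consecutive envelope lines give the roots: for adjacent envelope indices i < j the intersection is x = (a_i − a_j) / (j − i). Reading off the sorted break points: {3, 6, 8}.
Verification: at each break x_0, at least two indices attain the minimum of min_i(a_i + i · x_0).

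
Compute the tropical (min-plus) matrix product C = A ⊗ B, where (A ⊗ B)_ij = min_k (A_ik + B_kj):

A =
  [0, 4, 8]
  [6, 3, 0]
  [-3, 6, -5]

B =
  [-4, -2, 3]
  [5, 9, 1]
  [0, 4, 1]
A ⊗ B =
  [-4, -2, 3]
  [0, 4, 1]
  [-7, -5, -4]

Apply the min-plus product entry-by-entry:
  C[0][0] = min over k of (A[0][0] + B[0][0] = 0 + -4 = -4, A[0][1] + B[1][0] = 4 + 5 = 9, A[0][2] + B[2][0] = 8 + 0 = 8) = -4 (attained at k = 0)
  C[0][1] = min over k of (A[0][0] + B[0][1] = 0 + -2 = -2, A[0][1] + B[1][1] = 4 + 9 = 13, A[0][2] + B[2][1] = 8 + 4 = 12) = -2 (attained at k = 0)
  C[0][2] = min over k of (A[0][0] + B[0][2] = 0 + 3 = 3, A[0][1] + B[1][2] = 4 + 1 = 5, A[0][2] + B[2][2] = 8 + 1 = 9) = 3 (attained at k = 0)
  C[1][0] = min over k of (A[1][0] + B[0][0] = 6 + -4 = 2, A[1][1] + B[1][0] = 3 + 5 = 8, A[1][2] + B[2][0] = 0 + 0 = 0) = 0 (attained at k = 2)
  C[1][1] = min over k of (A[1][0] + B[0][1] = 6 + -2 = 4, A[1][1] + B[1][1] = 3 + 9 = 12, A[1][2] + B[2][1] = 0 + 4 = 4) = 4 (attained at k = 0)
  C[1][2] = min over k of (A[1][0] + B[0][2] = 6 + 3 = 9, A[1][1] + B[1][2] = 3 + 1 = 4, A[1][2] + B[2][2] = 0 + 1 = 1) = 1 (attained at k = 2)
  C[2][0] = min over k of (A[2][0] + B[0][0] = -3 + -4 = -7, A[2][1] + B[1][0] = 6 + 5 = 11, A[2][2] + B[2][0] = -5 + 0 = -5) = -7 (attained at k = 0)
  C[2][1] = min over k of (A[2][0] + B[0][1] = -3 + -2 = -5, A[2][1] + B[1][1] = 6 + 9 = 15, A[2][2] + B[2][1] = -5 + 4 = -1) = -5 (attained at k = 0)
  C[2][2] = min over k of (A[2][0] + B[0][2] = -3 + 3 = 0, A[2][1] + B[1][2] = 6 + 1 = 7, A[2][2] + B[2][2] = -5 + 1 = -4) = -4 (attained at k = 2)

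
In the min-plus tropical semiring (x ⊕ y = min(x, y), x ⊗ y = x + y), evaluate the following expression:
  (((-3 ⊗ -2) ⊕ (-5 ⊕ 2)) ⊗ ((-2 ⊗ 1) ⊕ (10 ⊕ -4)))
(((-3 ⊗ -2) ⊕ (-5 ⊕ 2)) ⊗ ((-2 ⊗ 1) ⊕ (10 ⊕ -4))) = -9

Expand innermost to outermost. Recall ⊕ takes the minimum of its arguments and ⊗ takes their sum. Working out the expression (((-3 ⊗ -2) ⊕ (-5 ⊕ 2)) ⊗ ((-2 ⊗ 1) ⊕ (10 ⊕ -4))) gives -9.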